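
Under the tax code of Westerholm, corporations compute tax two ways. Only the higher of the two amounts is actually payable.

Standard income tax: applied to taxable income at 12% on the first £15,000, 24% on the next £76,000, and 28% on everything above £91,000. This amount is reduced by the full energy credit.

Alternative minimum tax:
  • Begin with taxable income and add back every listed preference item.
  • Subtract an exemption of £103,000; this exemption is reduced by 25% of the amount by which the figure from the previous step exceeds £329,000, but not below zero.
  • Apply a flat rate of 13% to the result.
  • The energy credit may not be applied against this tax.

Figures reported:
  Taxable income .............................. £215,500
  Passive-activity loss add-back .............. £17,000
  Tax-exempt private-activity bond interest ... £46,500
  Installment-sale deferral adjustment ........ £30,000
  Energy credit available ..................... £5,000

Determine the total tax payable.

£49,900

Standard income tax:
  £15,000 × 12% = £1,800
  £76,000 × 24% = £18,240
  £124,500 × 28% = £34,860
  → £54,900
  Less energy credit £5,000 → £49,900

Alternative minimum tax:
  Adjusted income: £215,500 + £17,000 + £46,500 + £30,000 = £309,000
  Exemption: £309,000 ≤ £329,000, so full £103,000 applies
  Base: £309,000 − £103,000 = £206,000
  £206,000 × 13% = £26,780

£49,900 > £26,780, so the standard income tax governs.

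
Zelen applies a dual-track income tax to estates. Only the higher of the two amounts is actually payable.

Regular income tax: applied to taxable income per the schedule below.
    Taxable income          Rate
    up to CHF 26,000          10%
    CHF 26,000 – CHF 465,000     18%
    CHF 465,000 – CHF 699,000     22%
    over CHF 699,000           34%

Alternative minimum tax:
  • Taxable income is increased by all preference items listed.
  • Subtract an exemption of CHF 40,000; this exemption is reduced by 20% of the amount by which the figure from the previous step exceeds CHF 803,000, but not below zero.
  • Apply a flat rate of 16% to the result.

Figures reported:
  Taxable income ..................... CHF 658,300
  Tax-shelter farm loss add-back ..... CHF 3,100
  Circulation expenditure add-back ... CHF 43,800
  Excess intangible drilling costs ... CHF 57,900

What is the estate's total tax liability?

Alternative minimum tax:
  Adjusted income: CHF 658,300 + CHF 3,100 + CHF 43,800 + CHF 57,900 = CHF 763,100
  Exemption: CHF 763,100 ≤ CHF 803,000, so full CHF 40,000 applies
  Base: CHF 763,100 − CHF 40,000 = CHF 723,100
  CHF 723,100 × 16% = CHF 115,696

Regular income tax:
  CHF 26,000 × 10% = CHF 2,600
  CHF 439,000 × 18% = CHF 79,020
  CHF 193,300 × 22% = CHF 42,526
  → CHF 124,146

CHF 124,146 > CHF 115,696, so the regular income tax governs.

CHF 124,146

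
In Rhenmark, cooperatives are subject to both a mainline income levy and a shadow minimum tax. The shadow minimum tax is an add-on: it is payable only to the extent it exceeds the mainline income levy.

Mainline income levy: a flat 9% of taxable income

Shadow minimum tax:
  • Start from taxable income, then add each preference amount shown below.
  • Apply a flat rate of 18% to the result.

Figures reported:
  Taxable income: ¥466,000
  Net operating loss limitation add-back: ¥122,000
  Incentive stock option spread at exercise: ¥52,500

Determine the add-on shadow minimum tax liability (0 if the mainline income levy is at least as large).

¥73,350

Mainline income levy:
  ¥466,000 × 9% = ¥41,940

Shadow minimum tax:
  Adjusted income: ¥466,000 + ¥122,000 + ¥52,500 = ¥640,500
  ¥640,500 × 18% = ¥115,290

Excess of shadow minimum tax over mainline income levy: ¥115,290 − ¥41,940 = ¥73,350.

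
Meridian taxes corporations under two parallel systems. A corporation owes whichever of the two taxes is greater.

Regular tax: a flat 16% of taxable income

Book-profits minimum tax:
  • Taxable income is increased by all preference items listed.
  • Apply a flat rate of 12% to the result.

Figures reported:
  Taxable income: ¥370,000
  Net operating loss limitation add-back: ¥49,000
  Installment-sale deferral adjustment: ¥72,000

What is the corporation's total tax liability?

Regular tax:
  ¥370,000 × 16% = ¥59,200

Book-profits minimum tax:
  Adjusted income: ¥370,000 + ¥49,000 + ¥72,000 = ¥491,000
  ¥491,000 × 12% = ¥58,920

¥59,200 > ¥58,920, so the regular tax governs.

¥59,200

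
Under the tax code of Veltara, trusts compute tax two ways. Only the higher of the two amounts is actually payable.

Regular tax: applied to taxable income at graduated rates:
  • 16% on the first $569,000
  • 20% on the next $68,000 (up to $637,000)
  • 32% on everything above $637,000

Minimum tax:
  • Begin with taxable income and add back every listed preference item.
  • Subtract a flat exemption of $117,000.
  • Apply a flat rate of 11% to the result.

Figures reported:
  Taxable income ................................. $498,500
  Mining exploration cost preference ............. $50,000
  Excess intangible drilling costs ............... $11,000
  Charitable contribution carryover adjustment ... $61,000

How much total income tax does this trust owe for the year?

$79,760

Minimum tax:
  Adjusted income: $498,500 + $50,000 + $11,000 + $61,000 = $620,500
  Less exemption $117,000 → base $503,500
  $503,500 × 11% = $55,385

Regular tax:
  $498,500 × 16% = $79,760

$79,760 > $55,385, so the regular tax governs.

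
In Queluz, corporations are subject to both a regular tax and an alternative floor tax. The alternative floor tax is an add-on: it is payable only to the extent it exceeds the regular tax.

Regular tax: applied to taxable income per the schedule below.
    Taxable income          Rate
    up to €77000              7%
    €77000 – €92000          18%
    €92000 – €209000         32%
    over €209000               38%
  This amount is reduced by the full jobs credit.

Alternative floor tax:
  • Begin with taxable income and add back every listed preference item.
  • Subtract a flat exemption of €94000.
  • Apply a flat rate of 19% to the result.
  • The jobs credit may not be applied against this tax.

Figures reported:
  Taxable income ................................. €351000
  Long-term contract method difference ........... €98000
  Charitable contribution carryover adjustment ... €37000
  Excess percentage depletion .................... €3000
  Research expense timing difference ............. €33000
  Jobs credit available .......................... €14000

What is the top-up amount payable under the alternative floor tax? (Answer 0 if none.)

€0

Alternative floor tax:
  Adjusted income: €351000 + €98000 + €37000 + €3000 + €33000 = €522000
  Less exemption €94000 → base €428000
  €428000 × 19% = €81320

Regular tax:
  €77000 × 7% = €5390
  €15000 × 18% = €2700
  €117000 × 32% = €37440
  €142000 × 38% = €53960
  → €99490
  Less jobs credit €14000 → €85490

€81320 ≤ €85490, so no add-on is due.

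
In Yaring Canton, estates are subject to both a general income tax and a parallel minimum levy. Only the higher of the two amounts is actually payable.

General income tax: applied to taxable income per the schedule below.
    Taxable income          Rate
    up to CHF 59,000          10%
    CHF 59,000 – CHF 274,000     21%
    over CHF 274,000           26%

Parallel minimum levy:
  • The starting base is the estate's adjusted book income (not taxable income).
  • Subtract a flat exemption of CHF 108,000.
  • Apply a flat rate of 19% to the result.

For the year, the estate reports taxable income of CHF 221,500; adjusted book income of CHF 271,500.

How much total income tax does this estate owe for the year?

CHF 40,025

Parallel minimum levy:
  Base (adjusted book income): CHF 271,500
  Less exemption CHF 108,000 → base CHF 163,500
  CHF 163,500 × 19% = CHF 31,065

General income tax:
  CHF 59,000 × 10% = CHF 5,900
  CHF 162,500 × 21% = CHF 34,125
  → CHF 40,025

CHF 40,025 > CHF 31,065, so the general income tax governs.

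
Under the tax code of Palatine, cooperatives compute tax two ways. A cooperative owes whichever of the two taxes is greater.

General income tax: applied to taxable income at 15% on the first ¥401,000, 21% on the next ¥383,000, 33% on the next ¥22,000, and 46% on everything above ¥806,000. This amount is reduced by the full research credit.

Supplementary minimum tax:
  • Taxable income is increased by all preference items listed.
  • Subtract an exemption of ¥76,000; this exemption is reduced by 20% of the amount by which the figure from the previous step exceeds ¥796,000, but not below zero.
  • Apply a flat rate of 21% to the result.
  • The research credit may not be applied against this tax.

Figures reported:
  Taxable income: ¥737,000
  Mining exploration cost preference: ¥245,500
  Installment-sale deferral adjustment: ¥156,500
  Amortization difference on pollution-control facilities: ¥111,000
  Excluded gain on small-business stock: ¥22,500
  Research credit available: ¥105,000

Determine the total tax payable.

¥267,225

Supplementary minimum tax:
  Adjusted income: ¥737,000 + ¥245,500 + ¥156,500 + ¥111,000 + ¥22,500 = ¥1,272,500
  Exemption: 20% × (¥1,272,500 − ¥796,000) = ¥95,300 ≥ ¥76,000, so the exemption is fully phased out
  Base: ¥1,272,500 − ¥0 = ¥1,272,500
  ¥1,272,500 × 21% = ¥267,225

General income tax:
  ¥401,000 × 15% = ¥60,150
  ¥336,000 × 21% = ¥70,560
  → ¥130,710
  Less research credit ¥105,000 → ¥25,710

¥267,225 > ¥25,710, so the supplementary minimum tax is the binding amount.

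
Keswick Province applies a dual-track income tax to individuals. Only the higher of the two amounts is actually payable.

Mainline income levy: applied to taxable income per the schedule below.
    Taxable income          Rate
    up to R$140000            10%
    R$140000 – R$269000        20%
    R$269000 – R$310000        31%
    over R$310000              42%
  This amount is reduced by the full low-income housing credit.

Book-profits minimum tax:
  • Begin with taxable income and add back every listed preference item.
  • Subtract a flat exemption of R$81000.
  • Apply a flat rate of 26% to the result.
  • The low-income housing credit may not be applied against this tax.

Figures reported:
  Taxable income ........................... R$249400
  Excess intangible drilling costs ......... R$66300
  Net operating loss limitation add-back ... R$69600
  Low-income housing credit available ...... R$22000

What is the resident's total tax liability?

Book-profits minimum tax:
  Adjusted income: R$249400 + R$66300 + R$69600 = R$385300
  Less exemption R$81000 → base R$304300
  R$304300 × 26% = R$79118

Mainline income levy:
  R$140000 × 10% = R$14000
  R$109400 × 20% = R$21880
  → R$35880
  Less low-income housing credit R$22000 → R$13880

R$79118 > R$13880, so the book-profits minimum tax is the binding amount.

R$79118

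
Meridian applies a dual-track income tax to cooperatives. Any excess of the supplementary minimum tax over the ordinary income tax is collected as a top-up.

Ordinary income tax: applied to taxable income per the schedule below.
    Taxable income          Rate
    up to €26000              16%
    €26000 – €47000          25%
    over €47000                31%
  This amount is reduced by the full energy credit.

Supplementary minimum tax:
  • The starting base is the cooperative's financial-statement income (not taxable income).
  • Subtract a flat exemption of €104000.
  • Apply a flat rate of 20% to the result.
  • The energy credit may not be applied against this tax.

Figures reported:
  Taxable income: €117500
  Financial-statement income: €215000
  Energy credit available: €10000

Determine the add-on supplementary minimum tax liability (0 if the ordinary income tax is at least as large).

Ordinary income tax:
  €26000 × 16% = €4160
  €21000 × 25% = €5250
  €70500 × 31% = €21855
  → €31265
  Less energy credit €10000 → €21265

Supplementary minimum tax:
  Base (financial-statement income): €215000
  Less exemption €104000 → base €111000
  €111000 × 20% = €22200

Excess of supplementary minimum tax over ordinary income tax: €22200 − €21265 = €935.

€935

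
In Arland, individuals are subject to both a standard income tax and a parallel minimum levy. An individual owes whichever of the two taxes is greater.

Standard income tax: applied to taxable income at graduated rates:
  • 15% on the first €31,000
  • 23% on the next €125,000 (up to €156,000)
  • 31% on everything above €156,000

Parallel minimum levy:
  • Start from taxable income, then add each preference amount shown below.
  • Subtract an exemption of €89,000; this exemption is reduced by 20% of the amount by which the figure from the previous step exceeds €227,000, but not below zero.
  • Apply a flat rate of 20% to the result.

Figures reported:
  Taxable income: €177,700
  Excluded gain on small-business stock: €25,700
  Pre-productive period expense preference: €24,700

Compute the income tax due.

Standard income tax:
  €31,000 × 15% = €4,650
  €125,000 × 23% = €28,750
  €21,700 × 31% = €6,727
  → €40,127

Parallel minimum levy:
  Adjusted income: €177,700 + €25,700 + €24,700 = €228,100
  Exemption: €89,000 − 20% × (€228,100 − €227,000) = €89,000 − €220 = €88,780
  Base: €228,100 − €88,780 = €139,320
  €139,320 × 20% = €27,864

€40,127 > €27,864, so the standard income tax governs.

€40,127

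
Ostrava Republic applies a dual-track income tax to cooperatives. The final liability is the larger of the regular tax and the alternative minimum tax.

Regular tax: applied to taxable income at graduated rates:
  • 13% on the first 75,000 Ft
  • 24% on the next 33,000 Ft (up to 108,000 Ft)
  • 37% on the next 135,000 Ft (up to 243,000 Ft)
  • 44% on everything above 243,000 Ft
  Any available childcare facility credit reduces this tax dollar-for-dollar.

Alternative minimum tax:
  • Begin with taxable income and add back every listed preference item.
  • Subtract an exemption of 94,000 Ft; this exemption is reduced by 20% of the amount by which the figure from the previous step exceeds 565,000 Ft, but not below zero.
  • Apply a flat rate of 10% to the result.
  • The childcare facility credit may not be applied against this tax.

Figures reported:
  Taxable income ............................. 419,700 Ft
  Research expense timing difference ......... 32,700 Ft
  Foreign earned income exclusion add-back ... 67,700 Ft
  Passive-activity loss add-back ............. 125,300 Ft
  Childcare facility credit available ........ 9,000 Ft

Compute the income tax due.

Alternative minimum tax:
  Adjusted income: 419,700 Ft + 32,700 Ft + 67,700 Ft + 125,300 Ft = 645,400 Ft
  Exemption: 94,000 Ft − 20% × (645,400 Ft − 565,000 Ft) = 94,000 Ft − 16,080 Ft = 77,920 Ft
  Base: 645,400 Ft − 77,920 Ft = 567,480 Ft
  567,480 Ft × 10% = 56,748 Ft

Regular tax:
  75,000 Ft × 13% = 9,750 Ft
  33,000 Ft × 24% = 7,920 Ft
  135,000 Ft × 37% = 49,950 Ft
  176,700 Ft × 44% = 77,748 Ft
  → 145,368 Ft
  Less childcare facility credit 9,000 Ft → 136,368 Ft

136,368 Ft > 56,748 Ft, so the regular tax governs.

136,368 Ft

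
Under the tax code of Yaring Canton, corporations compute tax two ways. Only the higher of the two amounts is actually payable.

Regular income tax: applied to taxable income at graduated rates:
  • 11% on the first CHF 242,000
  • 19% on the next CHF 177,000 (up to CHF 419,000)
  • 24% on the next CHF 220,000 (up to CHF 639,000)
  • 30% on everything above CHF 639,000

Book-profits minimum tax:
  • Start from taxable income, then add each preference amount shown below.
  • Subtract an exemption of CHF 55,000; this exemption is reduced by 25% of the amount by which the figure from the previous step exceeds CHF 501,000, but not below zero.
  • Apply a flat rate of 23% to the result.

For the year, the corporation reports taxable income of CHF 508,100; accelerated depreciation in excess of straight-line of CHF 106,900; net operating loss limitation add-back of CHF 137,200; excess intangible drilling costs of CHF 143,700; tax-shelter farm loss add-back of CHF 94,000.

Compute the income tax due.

Regular income tax:
  CHF 242,000 × 11% = CHF 26,620
  CHF 177,000 × 19% = CHF 33,630
  CHF 89,100 × 24% = CHF 21,384
  → CHF 81,634

Book-profits minimum tax:
  Adjusted income: CHF 508,100 + CHF 106,900 + CHF 137,200 + CHF 143,700 + CHF 94,000 = CHF 989,900
  Exemption: 25% × (CHF 989,900 − CHF 501,000) = CHF 122,225 ≥ CHF 55,000, so the exemption is fully phased out
  Base: CHF 989,900 − CHF 0 = CHF 989,900
  CHF 989,900 × 23% = CHF 227,677

CHF 227,677 > CHF 81,634, so the book-profits minimum tax is the binding amount.

CHF 227,677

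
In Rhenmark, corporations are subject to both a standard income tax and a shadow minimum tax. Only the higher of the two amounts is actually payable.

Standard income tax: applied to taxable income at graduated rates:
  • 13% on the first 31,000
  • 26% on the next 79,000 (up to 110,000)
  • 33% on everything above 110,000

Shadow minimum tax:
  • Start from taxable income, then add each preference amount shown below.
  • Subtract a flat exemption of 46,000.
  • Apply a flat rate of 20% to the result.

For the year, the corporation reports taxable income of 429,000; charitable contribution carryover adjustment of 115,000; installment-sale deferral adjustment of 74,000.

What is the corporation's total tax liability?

129,840

Standard income tax:
  31,000 × 13% = 4,030
  79,000 × 26% = 20,540
  319,000 × 33% = 105,270
  → 129,840

Shadow minimum tax:
  Adjusted income: 429,000 + 115,000 + 74,000 = 618,000
  Less exemption 46,000 → base 572,000
  572,000 × 20% = 114,400

129,840 > 114,400, so the standard income tax governs.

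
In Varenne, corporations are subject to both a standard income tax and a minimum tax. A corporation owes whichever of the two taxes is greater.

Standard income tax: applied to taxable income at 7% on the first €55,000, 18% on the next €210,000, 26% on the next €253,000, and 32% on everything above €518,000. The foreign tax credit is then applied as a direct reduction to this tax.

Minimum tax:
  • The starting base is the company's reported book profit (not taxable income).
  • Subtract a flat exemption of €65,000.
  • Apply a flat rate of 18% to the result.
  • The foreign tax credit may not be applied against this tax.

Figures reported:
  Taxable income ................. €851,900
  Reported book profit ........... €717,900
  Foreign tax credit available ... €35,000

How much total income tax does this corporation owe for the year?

€179,278

Minimum tax:
  Base (reported book profit): €717,900
  Less exemption €65,000 → base €652,900
  €652,900 × 18% = €117,522

Standard income tax:
  €55,000 × 7% = €3,850
  €210,000 × 18% = €37,800
  €253,000 × 26% = €65,780
  €333,900 × 32% = €106,848
  → €214,278
  Less foreign tax credit €35,000 → €179,278

€179,278 > €117,522, so the standard income tax governs.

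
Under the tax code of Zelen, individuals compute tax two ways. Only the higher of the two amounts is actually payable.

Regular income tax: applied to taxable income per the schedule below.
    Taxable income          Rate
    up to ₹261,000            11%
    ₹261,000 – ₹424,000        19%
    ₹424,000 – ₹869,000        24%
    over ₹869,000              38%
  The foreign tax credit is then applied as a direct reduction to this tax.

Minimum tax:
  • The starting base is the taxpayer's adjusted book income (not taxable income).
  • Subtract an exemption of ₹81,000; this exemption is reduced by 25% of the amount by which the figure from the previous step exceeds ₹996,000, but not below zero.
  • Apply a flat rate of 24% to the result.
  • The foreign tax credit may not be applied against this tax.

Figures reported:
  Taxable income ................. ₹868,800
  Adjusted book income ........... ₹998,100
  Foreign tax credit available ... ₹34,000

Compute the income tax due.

Regular income tax:
  ₹261,000 × 11% = ₹28,710
  ₹163,000 × 19% = ₹30,970
  ₹444,800 × 24% = ₹106,752
  → ₹166,432
  Less foreign tax credit ₹34,000 → ₹132,432

Minimum tax:
  Base (adjusted book income): ₹998,100
  Exemption: ₹81,000 − 25% × (₹998,100 − ₹996,000) = ₹81,000 − ₹525 = ₹80,475
  Base: ₹998,100 − ₹80,475 = ₹917,625
  ₹917,625 × 24% = ₹220,230

₹220,230 > ₹132,432, so the minimum tax is the binding amount.

₹220,230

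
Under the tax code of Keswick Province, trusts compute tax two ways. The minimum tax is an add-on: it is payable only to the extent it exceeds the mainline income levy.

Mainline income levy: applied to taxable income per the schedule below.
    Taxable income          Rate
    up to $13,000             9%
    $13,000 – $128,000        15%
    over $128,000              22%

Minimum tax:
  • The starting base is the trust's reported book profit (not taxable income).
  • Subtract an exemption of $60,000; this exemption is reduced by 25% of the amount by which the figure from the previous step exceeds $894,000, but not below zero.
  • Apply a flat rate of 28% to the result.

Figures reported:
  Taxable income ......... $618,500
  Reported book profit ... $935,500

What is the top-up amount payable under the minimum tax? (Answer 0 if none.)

$121,715

Mainline income levy:
  $13,000 × 9% = $1,170
  $115,000 × 15% = $17,250
  $490,500 × 22% = $107,910
  → $126,330

Minimum tax:
  Base (reported book profit): $935,500
  Exemption: $60,000 − 25% × ($935,500 − $894,000) = $60,000 − $10,375 = $49,625
  Base: $935,500 − $49,625 = $885,875
  $885,875 × 28% = $248,045

Excess of minimum tax over mainline income levy: $248,045 − $126,330 = $121,715.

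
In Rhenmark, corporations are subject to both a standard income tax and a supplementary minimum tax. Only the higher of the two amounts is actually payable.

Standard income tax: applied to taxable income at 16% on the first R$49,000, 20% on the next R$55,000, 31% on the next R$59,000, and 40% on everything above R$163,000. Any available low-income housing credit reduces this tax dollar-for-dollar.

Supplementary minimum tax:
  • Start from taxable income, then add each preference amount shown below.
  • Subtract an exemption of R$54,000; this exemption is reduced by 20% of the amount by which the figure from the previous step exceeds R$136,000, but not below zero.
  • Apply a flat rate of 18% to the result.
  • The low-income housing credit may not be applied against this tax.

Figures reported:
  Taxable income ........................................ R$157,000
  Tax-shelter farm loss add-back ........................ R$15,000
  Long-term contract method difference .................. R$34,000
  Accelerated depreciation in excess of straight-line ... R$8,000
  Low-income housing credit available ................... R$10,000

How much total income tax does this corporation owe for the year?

R$31,608

Standard income tax:
  R$49,000 × 16% = R$7,840
  R$55,000 × 20% = R$11,000
  R$53,000 × 31% = R$16,430
  → R$35,270
  Less low-income housing credit R$10,000 → R$25,270

Supplementary minimum tax:
  Adjusted income: R$157,000 + R$15,000 + R$34,000 + R$8,000 = R$214,000
  Exemption: R$54,000 − 20% × (R$214,000 − R$136,000) = R$54,000 − R$15,600 = R$38,400
  Base: R$214,000 − R$38,400 = R$175,600
  R$175,600 × 18% = R$31,608

R$31,608 > R$25,270, so the supplementary minimum tax is the binding amount.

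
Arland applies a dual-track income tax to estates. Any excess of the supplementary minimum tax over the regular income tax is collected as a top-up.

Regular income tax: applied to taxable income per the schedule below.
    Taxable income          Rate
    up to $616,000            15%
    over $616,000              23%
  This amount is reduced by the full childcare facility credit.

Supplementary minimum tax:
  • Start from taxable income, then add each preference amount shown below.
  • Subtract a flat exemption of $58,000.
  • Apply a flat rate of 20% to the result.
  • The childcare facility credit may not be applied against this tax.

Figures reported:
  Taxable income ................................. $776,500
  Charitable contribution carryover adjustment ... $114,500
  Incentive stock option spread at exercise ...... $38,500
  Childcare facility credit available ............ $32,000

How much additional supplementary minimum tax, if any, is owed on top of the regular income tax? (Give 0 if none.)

Regular income tax:
  $616,000 × 15% = $92,400
  $160,500 × 23% = $36,915
  → $129,315
  Less childcare facility credit $32,000 → $97,315

Supplementary minimum tax:
  Adjusted income: $776,500 + $114,500 + $38,500 = $929,500
  Less exemption $58,000 → base $871,500
  $871,500 × 20% = $174,300

Excess of supplementary minimum tax over regular income tax: $174,300 − $97,315 = $76,985.

$76,985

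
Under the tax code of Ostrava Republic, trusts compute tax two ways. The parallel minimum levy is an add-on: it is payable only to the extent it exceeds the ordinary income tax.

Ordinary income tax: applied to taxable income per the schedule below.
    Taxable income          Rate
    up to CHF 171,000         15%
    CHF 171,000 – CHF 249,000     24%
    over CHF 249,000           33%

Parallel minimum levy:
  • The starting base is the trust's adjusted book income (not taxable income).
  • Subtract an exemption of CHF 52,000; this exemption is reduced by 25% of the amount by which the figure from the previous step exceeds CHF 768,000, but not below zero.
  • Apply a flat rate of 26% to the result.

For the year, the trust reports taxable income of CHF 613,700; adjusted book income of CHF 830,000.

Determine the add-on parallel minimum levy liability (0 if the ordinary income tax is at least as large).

CHF 41,589

Ordinary income tax:
  CHF 171,000 × 15% = CHF 25,650
  CHF 78,000 × 24% = CHF 18,720
  CHF 364,700 × 33% = CHF 120,351
  → CHF 164,721

Parallel minimum levy:
  Base (adjusted book income): CHF 830,000
  Exemption: CHF 52,000 − 25% × (CHF 830,000 − CHF 768,000) = CHF 52,000 − CHF 15,500 = CHF 36,500
  Base: CHF 830,000 − CHF 36,500 = CHF 793,500
  CHF 793,500 × 26% = CHF 206,310

Excess of parallel minimum levy over ordinary income tax: CHF 206,310 − CHF 164,721 = CHF 41,589.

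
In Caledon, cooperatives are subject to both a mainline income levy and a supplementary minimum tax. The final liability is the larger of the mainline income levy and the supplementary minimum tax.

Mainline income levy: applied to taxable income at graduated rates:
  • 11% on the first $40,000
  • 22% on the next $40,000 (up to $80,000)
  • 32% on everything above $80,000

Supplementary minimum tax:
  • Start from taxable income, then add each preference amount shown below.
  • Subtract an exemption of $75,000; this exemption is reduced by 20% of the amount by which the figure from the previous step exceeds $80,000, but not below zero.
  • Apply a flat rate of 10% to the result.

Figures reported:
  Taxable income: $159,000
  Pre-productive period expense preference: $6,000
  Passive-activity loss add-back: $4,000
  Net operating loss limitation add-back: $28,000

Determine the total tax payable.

$38,480

Supplementary minimum tax:
  Adjusted income: $159,000 + $6,000 + $4,000 + $28,000 = $197,000
  Exemption: $75,000 − 20% × ($197,000 − $80,000) = $75,000 − $23,400 = $51,600
  Base: $197,000 − $51,600 = $145,400
  $145,400 × 10% = $14,540

Mainline income levy:
  $40,000 × 11% = $4,400
  $40,000 × 22% = $8,800
  $79,000 × 32% = $25,280
  → $38,480

$38,480 > $14,540, so the mainline income levy governs.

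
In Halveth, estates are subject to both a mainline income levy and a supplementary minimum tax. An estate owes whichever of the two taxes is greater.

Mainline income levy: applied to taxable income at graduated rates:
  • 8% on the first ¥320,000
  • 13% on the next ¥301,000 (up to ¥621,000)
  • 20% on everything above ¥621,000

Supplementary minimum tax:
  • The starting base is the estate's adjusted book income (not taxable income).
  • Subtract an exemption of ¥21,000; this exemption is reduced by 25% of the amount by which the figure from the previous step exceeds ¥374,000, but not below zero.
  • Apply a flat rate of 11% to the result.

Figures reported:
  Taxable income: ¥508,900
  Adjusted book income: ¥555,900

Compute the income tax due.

Supplementary minimum tax:
  Base (adjusted book income): ¥555,900
  Exemption: 25% × (¥555,900 − ¥374,000) = ¥45,475 ≥ ¥21,000, so the exemption is fully phased out
  Base: ¥555,900 − ¥0 = ¥555,900
  ¥555,900 × 11% = ¥61,149

Mainline income levy:
  ¥320,000 × 8% = ¥25,600
  ¥188,900 × 13% = ¥24,557
  → ¥50,157

¥61,149 > ¥50,157, so the supplementary minimum tax is the binding amount.

¥61,149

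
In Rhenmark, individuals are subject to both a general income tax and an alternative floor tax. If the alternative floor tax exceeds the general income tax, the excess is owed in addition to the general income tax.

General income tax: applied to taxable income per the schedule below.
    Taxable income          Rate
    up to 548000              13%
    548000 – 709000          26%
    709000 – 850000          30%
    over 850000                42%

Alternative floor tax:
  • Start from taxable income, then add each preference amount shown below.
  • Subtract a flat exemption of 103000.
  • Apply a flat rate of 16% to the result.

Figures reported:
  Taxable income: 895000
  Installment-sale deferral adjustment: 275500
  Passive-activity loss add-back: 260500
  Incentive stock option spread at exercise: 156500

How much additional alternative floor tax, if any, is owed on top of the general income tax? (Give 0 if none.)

63220

Alternative floor tax:
  Adjusted income: 895000 + 275500 + 260500 + 156500 = 1587500
  Less exemption 103000 → base 1484500
  1484500 × 16% = 237520

General income tax:
  548000 × 13% = 71240
  161000 × 26% = 41860
  141000 × 30% = 42300
  45000 × 42% = 18900
  → 174300

Excess of alternative floor tax over general income tax: 237520 − 174300 = 63220.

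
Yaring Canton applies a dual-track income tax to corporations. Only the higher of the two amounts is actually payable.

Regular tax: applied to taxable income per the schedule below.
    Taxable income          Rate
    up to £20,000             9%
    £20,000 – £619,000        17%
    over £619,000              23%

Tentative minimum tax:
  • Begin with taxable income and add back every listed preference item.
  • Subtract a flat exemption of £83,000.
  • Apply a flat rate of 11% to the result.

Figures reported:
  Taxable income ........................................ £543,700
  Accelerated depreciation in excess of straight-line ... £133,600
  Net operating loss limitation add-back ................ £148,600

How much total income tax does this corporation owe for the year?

£90,829

Tentative minimum tax:
  Adjusted income: £543,700 + £133,600 + £148,600 = £825,900
  Less exemption £83,000 → base £742,900
  £742,900 × 11% = £81,719

Regular tax:
  £20,000 × 9% = £1,800
  £523,700 × 17% = £89,029
  → £90,829

£90,829 > £81,719, so the regular tax governs.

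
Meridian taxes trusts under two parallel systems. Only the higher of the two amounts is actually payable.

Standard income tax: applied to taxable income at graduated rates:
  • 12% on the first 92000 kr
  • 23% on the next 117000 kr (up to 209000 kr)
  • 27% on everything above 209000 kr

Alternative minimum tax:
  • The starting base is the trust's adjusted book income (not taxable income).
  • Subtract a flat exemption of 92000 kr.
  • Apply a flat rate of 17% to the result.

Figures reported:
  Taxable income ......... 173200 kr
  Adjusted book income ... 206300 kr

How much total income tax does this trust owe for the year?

Standard income tax:
  92000 kr × 12% = 11040 kr
  81200 kr × 23% = 18676 kr
  → 29716 kr

Alternative minimum tax:
  Base (adjusted book income): 206300 kr
  Less exemption 92000 kr → base 114300 kr
  114300 kr × 17% = 19431 kr

29716 kr > 19431 kr, so the standard income tax governs.

29716 kr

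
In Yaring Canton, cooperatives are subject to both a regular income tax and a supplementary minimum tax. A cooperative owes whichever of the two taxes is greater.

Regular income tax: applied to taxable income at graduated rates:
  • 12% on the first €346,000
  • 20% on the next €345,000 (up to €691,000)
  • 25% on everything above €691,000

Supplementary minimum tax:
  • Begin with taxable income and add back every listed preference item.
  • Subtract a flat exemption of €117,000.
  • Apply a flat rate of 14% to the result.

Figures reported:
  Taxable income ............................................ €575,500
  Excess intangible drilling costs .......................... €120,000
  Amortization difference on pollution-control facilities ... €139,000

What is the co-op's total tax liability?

Regular income tax:
  €346,000 × 12% = €41,520
  €229,500 × 20% = €45,900
  → €87,420

Supplementary minimum tax:
  Adjusted income: €575,500 + €120,000 + €139,000 = €834,500
  Less exemption €117,000 → base €717,500
  €717,500 × 14% = €100,450

€100,450 > €87,420, so the supplementary minimum tax is the binding amount.

€100,450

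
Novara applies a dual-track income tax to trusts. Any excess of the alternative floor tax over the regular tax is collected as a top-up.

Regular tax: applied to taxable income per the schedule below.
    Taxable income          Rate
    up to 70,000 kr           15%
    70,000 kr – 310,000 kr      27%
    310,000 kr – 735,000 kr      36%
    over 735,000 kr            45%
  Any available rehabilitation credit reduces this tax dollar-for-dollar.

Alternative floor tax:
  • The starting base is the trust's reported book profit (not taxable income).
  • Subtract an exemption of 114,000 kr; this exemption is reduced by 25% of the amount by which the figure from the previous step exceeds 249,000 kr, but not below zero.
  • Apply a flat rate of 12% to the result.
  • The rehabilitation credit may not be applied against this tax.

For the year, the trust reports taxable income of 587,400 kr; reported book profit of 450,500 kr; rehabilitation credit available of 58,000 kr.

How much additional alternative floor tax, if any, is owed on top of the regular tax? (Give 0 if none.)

0 kr

Regular tax:
  70,000 kr × 15% = 10,500 kr
  240,000 kr × 27% = 64,800 kr
  277,400 kr × 36% = 99,864 kr
  → 175,164 kr
  Less rehabilitation credit 58,000 kr → 117,164 kr

Alternative floor tax:
  Base (reported book profit): 450,500 kr
  Exemption: 114,000 kr − 25% × (450,500 kr − 249,000 kr) = 114,000 kr − 50,375 kr = 63,625 kr
  Base: 450,500 kr − 63,625 kr = 386,875 kr
  386,875 kr × 12% = 46,425 kr

46,425 kr ≤ 117,164 kr, so no add-on is due.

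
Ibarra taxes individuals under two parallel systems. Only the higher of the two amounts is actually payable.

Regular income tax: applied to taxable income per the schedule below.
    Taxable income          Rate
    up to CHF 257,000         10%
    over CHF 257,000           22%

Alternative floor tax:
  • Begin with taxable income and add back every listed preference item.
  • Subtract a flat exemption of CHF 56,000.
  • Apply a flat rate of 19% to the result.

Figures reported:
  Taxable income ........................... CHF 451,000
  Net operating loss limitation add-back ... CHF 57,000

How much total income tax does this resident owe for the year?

Regular income tax:
  CHF 257,000 × 10% = CHF 25,700
  CHF 194,000 × 22% = CHF 42,680
  → CHF 68,380

Alternative floor tax:
  Adjusted income: CHF 451,000 + CHF 57,000 = CHF 508,000
  Less exemption CHF 56,000 → base CHF 452,000
  CHF 452,000 × 19% = CHF 85,880

CHF 85,880 > CHF 68,380, so the alternative floor tax is the binding amount.

CHF 85,880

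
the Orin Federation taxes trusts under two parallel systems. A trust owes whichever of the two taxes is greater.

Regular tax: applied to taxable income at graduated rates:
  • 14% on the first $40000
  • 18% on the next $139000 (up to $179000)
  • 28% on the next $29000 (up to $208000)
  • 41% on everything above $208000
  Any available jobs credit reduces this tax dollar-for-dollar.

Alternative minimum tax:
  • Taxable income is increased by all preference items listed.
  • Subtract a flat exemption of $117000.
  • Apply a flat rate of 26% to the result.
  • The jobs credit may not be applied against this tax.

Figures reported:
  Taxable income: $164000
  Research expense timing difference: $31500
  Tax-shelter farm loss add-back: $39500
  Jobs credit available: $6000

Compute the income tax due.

$30680

Alternative minimum tax:
  Adjusted income: $164000 + $31500 + $39500 = $235000
  Less exemption $117000 → base $118000
  $118000 × 26% = $30680

Regular tax:
  $40000 × 14% = $5600
  $124000 × 18% = $22320
  → $27920
  Less jobs credit $6000 → $21920

$30680 > $21920, so the alternative minimum tax is the binding amount.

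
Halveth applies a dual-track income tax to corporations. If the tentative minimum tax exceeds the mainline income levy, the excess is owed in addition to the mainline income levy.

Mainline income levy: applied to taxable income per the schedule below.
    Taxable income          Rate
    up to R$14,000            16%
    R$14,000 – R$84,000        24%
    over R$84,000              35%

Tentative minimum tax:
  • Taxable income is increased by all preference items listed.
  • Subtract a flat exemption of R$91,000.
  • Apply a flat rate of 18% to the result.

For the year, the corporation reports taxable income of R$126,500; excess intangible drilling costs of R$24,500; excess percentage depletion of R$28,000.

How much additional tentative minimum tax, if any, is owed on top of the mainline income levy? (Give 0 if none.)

R$0

Tentative minimum tax:
  Adjusted income: R$126,500 + R$24,500 + R$28,000 = R$179,000
  Less exemption R$91,000 → base R$88,000
  R$88,000 × 18% = R$15,840

Mainline income levy:
  R$14,000 × 16% = R$2,240
  R$70,000 × 24% = R$16,800
  R$42,500 × 35% = R$14,875
  → R$33,915

R$15,840 ≤ R$33,915, so no add-on is due.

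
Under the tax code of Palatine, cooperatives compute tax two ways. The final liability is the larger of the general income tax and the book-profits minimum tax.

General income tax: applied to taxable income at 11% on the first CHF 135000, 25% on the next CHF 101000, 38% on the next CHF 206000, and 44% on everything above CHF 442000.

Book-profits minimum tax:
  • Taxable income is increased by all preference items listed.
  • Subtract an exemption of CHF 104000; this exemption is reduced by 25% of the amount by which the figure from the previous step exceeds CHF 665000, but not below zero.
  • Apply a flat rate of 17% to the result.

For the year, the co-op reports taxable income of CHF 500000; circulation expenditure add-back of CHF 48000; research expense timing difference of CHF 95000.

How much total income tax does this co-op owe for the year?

Book-profits minimum tax:
  Adjusted income: CHF 500000 + CHF 48000 + CHF 95000 = CHF 643000
  Exemption: CHF 643000 ≤ CHF 665000, so full CHF 104000 applies
  Base: CHF 643000 − CHF 104000 = CHF 539000
  CHF 539000 × 17% = CHF 91630

General income tax:
  CHF 135000 × 11% = CHF 14850
  CHF 101000 × 25% = CHF 25250
  CHF 206000 × 38% = CHF 78280
  CHF 58000 × 44% = CHF 25520
  → CHF 143900

CHF 143900 > CHF 91630, so the general income tax governs.

CHF 143900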